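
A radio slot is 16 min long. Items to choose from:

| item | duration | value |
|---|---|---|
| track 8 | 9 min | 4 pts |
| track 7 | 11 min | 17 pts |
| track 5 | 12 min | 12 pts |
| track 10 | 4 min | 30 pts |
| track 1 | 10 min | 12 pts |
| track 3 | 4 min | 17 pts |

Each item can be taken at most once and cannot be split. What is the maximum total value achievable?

Check high-value combinations within 16 min:
- track 10+track 3: duration 4+4=8, value 30+17=47
- track 7+track 10: duration 11+4=15, value 17+30=47
- track 10+track 1: duration 4+10=14, value 30+12=42
- track 5+track 10: duration 12+4=16, value 12+30=42
- track 8+track 10: duration 9+4=13, value 4+30=34
Best: 47 pts.

47 pts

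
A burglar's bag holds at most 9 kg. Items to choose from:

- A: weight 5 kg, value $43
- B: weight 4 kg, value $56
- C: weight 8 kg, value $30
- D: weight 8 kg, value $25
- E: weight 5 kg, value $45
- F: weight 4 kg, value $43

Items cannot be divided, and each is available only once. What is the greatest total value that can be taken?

Check high-value combinations within 9 kg:
- B+E: weight 4+5=9, value 56+45=101
- B+F: weight 4+4=8, value 56+43=99
- A+B: weight 5+4=9, value 43+56=99
- E+F: weight 5+4=9, value 45+43=88
- A+F: weight 5+4=9, value 43+43=86
Best: $101.

$101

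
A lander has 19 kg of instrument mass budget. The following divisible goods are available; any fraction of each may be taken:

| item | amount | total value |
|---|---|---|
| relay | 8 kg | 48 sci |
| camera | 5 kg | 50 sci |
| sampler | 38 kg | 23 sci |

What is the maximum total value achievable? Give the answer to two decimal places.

101.63

Take in order of value per unit:
- camera (50/5 per unit): all 5 → value 50, running total 50.00
- relay (48/8 per unit): all 8 → value 48, running total 98.00
- sampler (23/38 per unit): 6 of 38 → value 6×23/38 = 3.6316, running total 101.63
Total 101.63.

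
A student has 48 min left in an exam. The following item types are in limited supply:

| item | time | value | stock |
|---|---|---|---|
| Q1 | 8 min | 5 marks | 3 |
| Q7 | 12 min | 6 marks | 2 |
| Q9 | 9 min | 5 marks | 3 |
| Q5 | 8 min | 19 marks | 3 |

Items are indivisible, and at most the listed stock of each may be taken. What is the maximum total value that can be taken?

72 marks

Best selections within time 48 and stock limits:
- 3×Q1 + 3×Q5: time 48, value 72
- 2×Q7 + 3×Q5: time 48, value 69
Best: 72 marks.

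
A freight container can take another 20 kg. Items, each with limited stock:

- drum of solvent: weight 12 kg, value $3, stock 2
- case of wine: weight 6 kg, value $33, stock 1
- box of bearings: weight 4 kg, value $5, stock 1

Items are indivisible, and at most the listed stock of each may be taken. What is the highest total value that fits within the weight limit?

$38

Top feasible selections:
- 1×case of wine + 1×box of bearings: weight 10, value 38
- 1×drum of solvent + 1×case of wine: weight 18, value 36
- 1×case of wine: weight 6, value 33
- 1×drum of solvent + 1×box of bearings: weight 16, value 8
Best: $38.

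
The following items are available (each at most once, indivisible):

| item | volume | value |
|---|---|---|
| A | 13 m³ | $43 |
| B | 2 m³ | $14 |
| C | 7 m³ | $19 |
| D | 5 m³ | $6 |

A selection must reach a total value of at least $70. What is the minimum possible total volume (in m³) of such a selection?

Subsets with value ≥ 70, sorted by total volume:
- A+B+C: volume 22, value 76
- A+B+C+D: volume 27, value 82
Minimum volume: 22 m³.

22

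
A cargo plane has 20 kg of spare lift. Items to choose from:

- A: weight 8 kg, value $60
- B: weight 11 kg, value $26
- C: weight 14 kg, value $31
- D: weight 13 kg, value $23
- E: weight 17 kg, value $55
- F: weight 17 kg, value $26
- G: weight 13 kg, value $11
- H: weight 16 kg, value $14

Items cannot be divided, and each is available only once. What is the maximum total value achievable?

$86

This is a 0/1 knapsack; check combinations near the capacity.
- A+B: weight 8+11=19, value 60+26=86
- A: weight 8, value 60
- E: weight 17, value 55
- C: weight 14, value 31
- B: weight 11, value 26
Best: $86.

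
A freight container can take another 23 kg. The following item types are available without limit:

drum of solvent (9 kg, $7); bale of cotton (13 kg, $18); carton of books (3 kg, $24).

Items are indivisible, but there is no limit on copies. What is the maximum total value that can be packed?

Best value-per-unit is carton of books at 24/3, and filling with it alone uses weight 7×3=21. No mix of the others beats 7×24 = 168.

$168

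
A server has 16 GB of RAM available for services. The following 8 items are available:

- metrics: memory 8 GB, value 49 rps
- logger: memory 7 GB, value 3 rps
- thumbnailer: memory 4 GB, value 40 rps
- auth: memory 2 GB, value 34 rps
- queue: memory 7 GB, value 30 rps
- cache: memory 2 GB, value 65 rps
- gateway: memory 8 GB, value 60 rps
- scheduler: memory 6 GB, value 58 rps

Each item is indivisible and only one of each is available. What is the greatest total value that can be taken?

Check high-value combinations within 16 GB:
- thumbnailer+auth+cache+gateway: memory 4+2+2+8=16, value 40+34+65+60=199
- thumbnailer+auth+cache+scheduler: memory 4+2+2+6=14, value 40+34+65+58=197
- metrics+thumbnailer+auth+cache: memory 8+4+2+2=16, value 49+40+34+65=188
- cache+gateway+scheduler: memory 2+8+6=16, value 65+60+58=183
- metrics+cache+scheduler: memory 8+2+6=16, value 49+65+58=172
Best: 199 rps.

199 rps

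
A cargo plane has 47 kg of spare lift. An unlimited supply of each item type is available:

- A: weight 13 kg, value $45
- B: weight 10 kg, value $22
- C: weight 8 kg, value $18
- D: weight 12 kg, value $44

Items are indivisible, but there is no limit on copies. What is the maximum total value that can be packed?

$155

Best value-per-unit is D at 44/12; filling with it alone gives 3×44 = 132.
Optimal mix: 1×A + 1×B + 2×D → weight 47, value 155.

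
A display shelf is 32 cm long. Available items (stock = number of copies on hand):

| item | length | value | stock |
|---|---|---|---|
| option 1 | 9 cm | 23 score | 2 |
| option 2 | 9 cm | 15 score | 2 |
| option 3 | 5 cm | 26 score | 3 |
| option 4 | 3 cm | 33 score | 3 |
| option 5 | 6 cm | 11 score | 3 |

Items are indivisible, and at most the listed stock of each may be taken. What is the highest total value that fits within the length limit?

188 score

Best selections within length 32 and stock limits:
- 3×option 3 + 3×option 4 + 1×option 5: length 30, value 188
- 3×option 3 + 3×option 4: length 24, value 177
- 1×option 1 + 2×option 3 + 3×option 4: length 28, value 174
- 2×option 3 + 3×option 4 + 2×option 5: length 31, value 173
Best: 188 score.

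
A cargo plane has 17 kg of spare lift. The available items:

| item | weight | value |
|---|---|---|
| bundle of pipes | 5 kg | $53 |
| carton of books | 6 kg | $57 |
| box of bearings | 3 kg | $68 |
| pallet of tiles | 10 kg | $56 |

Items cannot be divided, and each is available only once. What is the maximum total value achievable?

$178

This is a 0/1 knapsack; check combinations near the capacity.
- bundle of pipes+carton of books+box of bearings: weight 5+6+3=14, value 53+57+68=178
- carton of books+box of bearings: weight 6+3=9, value 57+68=125
- box of bearings+pallet of tiles: weight 3+10=13, value 68+56=124
Best: $178.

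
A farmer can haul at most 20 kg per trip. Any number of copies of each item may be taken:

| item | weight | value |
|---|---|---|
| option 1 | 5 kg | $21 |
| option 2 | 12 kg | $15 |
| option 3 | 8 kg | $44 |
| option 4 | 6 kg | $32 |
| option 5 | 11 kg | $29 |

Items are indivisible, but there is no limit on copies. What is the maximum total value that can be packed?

Best value-per-unit is option 3 at 44/8; filling with it alone gives 2×44 = 88.
Optimal mix: 1×option 3 + 2×option 4 → weight 20, value 108.

$108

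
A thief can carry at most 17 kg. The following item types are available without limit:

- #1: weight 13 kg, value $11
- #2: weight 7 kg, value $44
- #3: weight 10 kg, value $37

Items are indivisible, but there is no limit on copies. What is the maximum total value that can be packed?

$88

Best value-per-unit is #2 at 44/7, and filling with it alone uses weight 2×7=14. No mix of the others beats 2×44 = 88.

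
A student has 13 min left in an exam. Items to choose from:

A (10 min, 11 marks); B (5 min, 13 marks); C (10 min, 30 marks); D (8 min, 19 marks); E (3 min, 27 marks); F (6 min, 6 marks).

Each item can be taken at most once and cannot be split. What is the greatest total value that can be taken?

This is a 0/1 knapsack; check combinations near the capacity.
- C+E: time 10+3=13, value 30+27=57
- D+E: time 8+3=11, value 19+27=46
- B+E: time 5+3=8, value 13+27=40
Best: 57 marks.

57 marks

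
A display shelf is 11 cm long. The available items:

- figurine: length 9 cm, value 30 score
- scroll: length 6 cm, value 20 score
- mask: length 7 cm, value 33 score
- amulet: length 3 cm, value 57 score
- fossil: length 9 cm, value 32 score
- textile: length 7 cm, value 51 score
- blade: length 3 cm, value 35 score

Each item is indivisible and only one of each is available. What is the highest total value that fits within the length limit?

This is a 0/1 knapsack; check combinations near the capacity.
- amulet+textile: length 3+7=10, value 57+51=108
- amulet+blade: length 3+3=6, value 57+35=92
- mask+amulet: length 7+3=10, value 33+57=90
Best: 108 score.

108 score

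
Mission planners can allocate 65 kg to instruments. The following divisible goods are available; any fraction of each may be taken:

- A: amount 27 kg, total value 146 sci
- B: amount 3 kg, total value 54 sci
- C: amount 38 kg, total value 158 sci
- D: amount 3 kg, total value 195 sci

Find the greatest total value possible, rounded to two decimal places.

528.05

Take in order of value per unit:
- D (195/3 per unit): all 3 → value 195, running total 195.00
- B (54/3 per unit): all 3 → value 54, running total 249.00
- A (146/27 per unit): all 27 → value 146, running total 395.00
- C (158/38 per unit): 32 of 38 → value 32×158/38 = 133.0526, running total 528.05
Total 528.05.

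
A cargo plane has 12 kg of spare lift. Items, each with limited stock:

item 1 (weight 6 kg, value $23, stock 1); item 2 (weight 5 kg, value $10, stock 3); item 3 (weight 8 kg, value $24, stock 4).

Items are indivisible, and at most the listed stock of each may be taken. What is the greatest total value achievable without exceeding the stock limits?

Best selections within weight 12 and stock limits:
- 1×item 1 + 1×item 2: weight 11, value 33
- 1×item 3: weight 8, value 24
- 1×item 1: weight 6, value 23
- 2×item 2: weight 10, value 20
Best: $33.

$33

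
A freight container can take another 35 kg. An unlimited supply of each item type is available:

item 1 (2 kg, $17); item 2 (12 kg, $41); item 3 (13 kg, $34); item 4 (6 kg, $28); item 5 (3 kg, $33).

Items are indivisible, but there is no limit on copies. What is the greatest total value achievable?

$380

Best value-per-unit is item 5 at 33/3; filling with it alone gives 11×33 = 363.
Optimal mix: 1×item 1 + 11×item 5 → weight 35, value 380.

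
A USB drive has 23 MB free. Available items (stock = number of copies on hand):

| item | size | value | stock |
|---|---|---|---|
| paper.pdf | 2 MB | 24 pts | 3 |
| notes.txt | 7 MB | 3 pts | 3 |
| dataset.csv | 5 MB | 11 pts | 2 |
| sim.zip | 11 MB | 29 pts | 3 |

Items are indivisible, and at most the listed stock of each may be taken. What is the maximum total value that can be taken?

112 pts

Best selections within size 23 and stock limits:
- 3×paper.pdf + 1×dataset.csv + 1×sim.zip: size 22, value 112
- 3×paper.pdf + 1×sim.zip: size 17, value 101
- 3×paper.pdf + 1×notes.txt + 2×dataset.csv: size 23, value 97
- 3×paper.pdf + 2×dataset.csv: size 16, value 94
Best: 112 pts.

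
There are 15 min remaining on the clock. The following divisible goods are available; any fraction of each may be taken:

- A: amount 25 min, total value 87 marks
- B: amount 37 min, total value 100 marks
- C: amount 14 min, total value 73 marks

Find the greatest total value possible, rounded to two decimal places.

76.48

Take in order of value per unit:
- C (73/14 per unit): all 14 → value 73, running total 73.00
- A (87/25 per unit): 1 of 25 → value 1×87/25 = 3.4800, running total 76.48
Total 76.48.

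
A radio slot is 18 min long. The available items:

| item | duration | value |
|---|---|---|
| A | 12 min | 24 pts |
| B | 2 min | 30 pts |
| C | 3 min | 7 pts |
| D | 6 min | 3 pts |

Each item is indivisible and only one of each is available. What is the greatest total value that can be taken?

61 pts

This is a 0/1 knapsack; check combinations near the capacity.
- A+B+C: duration 12+2+3=17, value 24+30+7=61
- A+B: duration 12+2=14, value 24+30=54
- B+C+D: duration 2+3+6=11, value 30+7+3=40
- B+C: duration 2+3=5, value 30+7=37
Best: 61 pts.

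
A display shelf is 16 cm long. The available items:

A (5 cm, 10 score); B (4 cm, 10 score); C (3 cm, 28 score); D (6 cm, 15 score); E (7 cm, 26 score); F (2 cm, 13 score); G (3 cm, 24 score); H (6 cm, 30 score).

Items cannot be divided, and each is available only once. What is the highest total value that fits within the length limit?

This is a 0/1 knapsack; check combinations near the capacity.
- C+F+G+H: length 3+2+3+6=14, value 28+13+24+30=95
- B+C+G+H: length 4+3+3+6=16, value 10+28+24+30=92
- C+E+F+G: length 3+7+2+3=15, value 28+26+13+24=91
Best: 95 score.

95 score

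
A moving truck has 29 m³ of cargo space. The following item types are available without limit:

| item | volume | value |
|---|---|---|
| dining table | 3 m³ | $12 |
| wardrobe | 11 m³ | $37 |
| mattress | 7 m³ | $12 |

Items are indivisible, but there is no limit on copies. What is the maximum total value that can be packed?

$109

Best value-per-unit is dining table at 12/3; filling with it alone gives 9×12 = 108.
Optimal mix: 6×dining table + 1×wardrobe → volume 29, value 109.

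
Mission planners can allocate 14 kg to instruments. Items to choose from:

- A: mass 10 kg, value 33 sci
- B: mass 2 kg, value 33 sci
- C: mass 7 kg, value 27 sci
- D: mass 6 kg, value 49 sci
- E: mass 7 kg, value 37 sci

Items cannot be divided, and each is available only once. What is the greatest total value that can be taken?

86 sci

Check high-value combinations within 14 kg:
- D+E: mass 6+7=13, value 49+37=86
- B+D: mass 2+6=8, value 33+49=82
- C+D: mass 7+6=13, value 27+49=76
- B+E: mass 2+7=9, value 33+37=70
Best: 86 sci.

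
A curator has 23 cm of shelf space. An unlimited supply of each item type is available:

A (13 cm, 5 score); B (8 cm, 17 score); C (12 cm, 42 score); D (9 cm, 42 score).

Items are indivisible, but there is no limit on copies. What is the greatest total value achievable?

84 score

Best value-per-unit is D at 42/9; filling with it alone gives 2×42 = 84.
Optimal mix: 1×C + 1×D → length 21, value 84.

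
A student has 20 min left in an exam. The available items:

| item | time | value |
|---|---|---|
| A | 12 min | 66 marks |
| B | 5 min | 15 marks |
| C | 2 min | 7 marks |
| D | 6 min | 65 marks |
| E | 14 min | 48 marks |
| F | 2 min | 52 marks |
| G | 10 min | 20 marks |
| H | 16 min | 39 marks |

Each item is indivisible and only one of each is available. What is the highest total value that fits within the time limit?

Check high-value combinations within 20 min:
- A+D+F: time 12+6+2=20, value 66+65+52=183
- C+D+F+G: time 2+6+2+10=20, value 7+65+52+20=144
- B+C+D+F: time 5+2+6+2=15, value 15+7+65+52=139
- A+C+D: time 12+2+6=20, value 66+7+65=138
Best: 183 marks.

183 marks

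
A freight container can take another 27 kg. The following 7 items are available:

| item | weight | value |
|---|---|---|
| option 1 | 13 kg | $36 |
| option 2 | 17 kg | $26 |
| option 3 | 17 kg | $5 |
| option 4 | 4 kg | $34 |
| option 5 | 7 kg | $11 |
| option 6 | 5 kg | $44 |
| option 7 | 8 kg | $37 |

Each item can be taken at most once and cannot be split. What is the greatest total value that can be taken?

$126

Check high-value combinations within 27 kg:
- option 4+option 5+option 6+option 7: weight 4+7+5+8=24, value 34+11+44+37=126
- option 1+option 6+option 7: weight 13+5+8=26, value 36+44+37=117
- option 4+option 6+option 7: weight 4+5+8=17, value 34+44+37=115
- option 1+option 4+option 6: weight 13+4+5=22, value 36+34+44=114
- option 1+option 4+option 7: weight 13+4+8=25, value 36+34+37=107
Best: $126.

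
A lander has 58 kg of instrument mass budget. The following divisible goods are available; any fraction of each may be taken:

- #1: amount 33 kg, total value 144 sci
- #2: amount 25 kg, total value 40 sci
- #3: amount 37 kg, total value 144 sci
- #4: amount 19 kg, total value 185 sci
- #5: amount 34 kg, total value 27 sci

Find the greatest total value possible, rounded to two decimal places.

Take in order of value per unit:
- #4 (185/19 per unit): all 19 → value 185, running total 185.00
- #1 (144/33 per unit): all 33 → value 144, running total 329.00
- #3 (144/37 per unit): 6 of 37 → value 6×144/37 = 23.3514, running total 352.35
Total 352.35.

352.35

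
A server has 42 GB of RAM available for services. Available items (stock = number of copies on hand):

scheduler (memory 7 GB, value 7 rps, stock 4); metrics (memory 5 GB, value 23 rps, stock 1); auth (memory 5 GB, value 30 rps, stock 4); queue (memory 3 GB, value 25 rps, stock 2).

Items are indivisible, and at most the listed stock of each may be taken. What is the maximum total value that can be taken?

200 rps

Best selections within memory 42 and stock limits:
- 1×scheduler + 1×metrics + 4×auth + 2×queue: memory 38, value 200
- 1×metrics + 4×auth + 2×queue: memory 31, value 193
- 2×scheduler + 4×auth + 2×queue: memory 40, value 184
- 2×scheduler + 1×metrics + 4×auth + 1×queue: memory 42, value 182
Best: 200 rps.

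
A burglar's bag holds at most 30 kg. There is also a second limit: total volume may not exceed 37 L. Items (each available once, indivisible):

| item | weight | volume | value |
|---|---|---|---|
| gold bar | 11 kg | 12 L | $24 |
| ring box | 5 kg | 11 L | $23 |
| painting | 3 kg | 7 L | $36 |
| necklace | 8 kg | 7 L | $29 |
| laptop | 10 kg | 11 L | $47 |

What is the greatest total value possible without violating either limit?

$135

Feasible sets respecting both limits:
- ring box+painting+necklace+laptop: weight 26, volume 36, value 135
- gold bar+ring box+painting+necklace: weight 27, volume 37, value 112
- painting+necklace+laptop: weight 21, volume 25, value 112
Best: $135.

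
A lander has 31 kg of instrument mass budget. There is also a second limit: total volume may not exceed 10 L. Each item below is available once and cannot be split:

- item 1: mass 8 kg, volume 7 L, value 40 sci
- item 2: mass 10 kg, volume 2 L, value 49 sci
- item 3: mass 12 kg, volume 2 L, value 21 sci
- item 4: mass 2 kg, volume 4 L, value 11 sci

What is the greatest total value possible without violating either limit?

89 sci

Feasible sets respecting both limits:
- item 1+item 2: mass 18, volume 9, value 89
- item 2+item 3+item 4: mass 24, volume 8, value 81
- item 2+item 3: mass 22, volume 4, value 70
- item 1+item 3: mass 20, volume 9, value 61
Best: 89 sci.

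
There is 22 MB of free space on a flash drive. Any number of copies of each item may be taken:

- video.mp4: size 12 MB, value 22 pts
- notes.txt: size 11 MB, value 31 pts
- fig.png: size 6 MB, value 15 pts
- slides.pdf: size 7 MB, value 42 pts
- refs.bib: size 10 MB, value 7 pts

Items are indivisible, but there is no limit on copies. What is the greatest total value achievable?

Best value-per-unit is slides.pdf at 42/7, and filling with it alone uses size 3×7=21. No mix of the others beats 3×42 = 126.

126 pts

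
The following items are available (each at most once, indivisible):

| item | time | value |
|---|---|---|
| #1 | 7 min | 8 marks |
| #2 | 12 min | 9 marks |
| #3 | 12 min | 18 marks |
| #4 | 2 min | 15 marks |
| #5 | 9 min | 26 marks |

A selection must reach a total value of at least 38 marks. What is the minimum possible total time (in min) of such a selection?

11

Subsets with value ≥ 38, sorted by total time:
- #4+#5: time 11, value 41
- #1+#4+#5: time 18, value 49
Minimum time: 11 min.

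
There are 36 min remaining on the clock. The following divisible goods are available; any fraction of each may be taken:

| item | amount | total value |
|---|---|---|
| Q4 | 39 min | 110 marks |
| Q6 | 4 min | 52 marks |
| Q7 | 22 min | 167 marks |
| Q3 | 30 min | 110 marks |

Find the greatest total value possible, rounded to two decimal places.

255.67

Take in order of value per unit:
- Q6 (52/4 per unit): all 4 → value 52, running total 52.00
- Q7 (167/22 per unit): all 22 → value 167, running total 219.00
- Q3 (110/30 per unit): 10 of 30 → value 10×110/30 = 36.6667, running total 255.67
Total 255.67.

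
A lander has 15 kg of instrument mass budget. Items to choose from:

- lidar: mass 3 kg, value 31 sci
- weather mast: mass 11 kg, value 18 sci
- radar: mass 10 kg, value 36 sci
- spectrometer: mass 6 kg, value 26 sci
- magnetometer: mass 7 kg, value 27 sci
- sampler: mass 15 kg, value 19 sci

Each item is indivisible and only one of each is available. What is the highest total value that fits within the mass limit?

67 sci

This is a 0/1 knapsack; check combinations near the capacity.
- lidar+radar: mass 3+10=13, value 31+36=67
- lidar+magnetometer: mass 3+7=10, value 31+27=58
- lidar+spectrometer: mass 3+6=9, value 31+26=57
- spectrometer+magnetometer: mass 6+7=13, value 26+27=53
Best: 67 sci.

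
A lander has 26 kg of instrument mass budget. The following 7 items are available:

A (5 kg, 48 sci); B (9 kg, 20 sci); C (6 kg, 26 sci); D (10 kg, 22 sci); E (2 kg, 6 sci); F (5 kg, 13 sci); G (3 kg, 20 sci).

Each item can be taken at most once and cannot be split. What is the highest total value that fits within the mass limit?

122 sci

Check high-value combinations within 26 kg:
- A+C+D+E+G: mass 5+6+10+2+3=26, value 48+26+22+6+20=122
- A+B+C+E+G: mass 5+9+6+2+3=25, value 48+20+26+6+20=120
- A+C+D+G: mass 5+6+10+3=24, value 48+26+22+20=116
- A+B+C+G: mass 5+9+6+3=23, value 48+20+26+20=114
Best: 122 sci.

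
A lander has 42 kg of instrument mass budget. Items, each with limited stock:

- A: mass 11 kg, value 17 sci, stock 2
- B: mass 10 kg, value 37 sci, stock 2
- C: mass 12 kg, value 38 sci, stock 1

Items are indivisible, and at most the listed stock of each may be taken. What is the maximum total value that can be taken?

112 sci

Best selections within mass 42 and stock limits:
- 2×B + 1×C: mass 32, value 112
- 2×A + 2×B: mass 42, value 108
Best: 112 sci.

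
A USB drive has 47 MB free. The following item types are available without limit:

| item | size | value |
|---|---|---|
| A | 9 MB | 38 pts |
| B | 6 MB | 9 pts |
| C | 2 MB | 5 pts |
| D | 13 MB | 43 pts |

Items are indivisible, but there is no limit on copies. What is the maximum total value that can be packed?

195 pts

Best value-per-unit is A at 38/9; filling with it alone gives 5×38 = 190.
Optimal mix: 5×A + 1×C → size 47, value 195.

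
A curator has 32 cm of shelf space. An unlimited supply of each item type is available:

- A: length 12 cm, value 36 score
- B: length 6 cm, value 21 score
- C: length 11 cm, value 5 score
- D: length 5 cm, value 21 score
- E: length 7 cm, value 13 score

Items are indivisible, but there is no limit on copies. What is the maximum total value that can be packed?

126 score

Best value-per-unit is D at 21/5; filling with it alone gives 6×21 = 126.
Optimal mix: 2×B + 4×D → length 32, value 126.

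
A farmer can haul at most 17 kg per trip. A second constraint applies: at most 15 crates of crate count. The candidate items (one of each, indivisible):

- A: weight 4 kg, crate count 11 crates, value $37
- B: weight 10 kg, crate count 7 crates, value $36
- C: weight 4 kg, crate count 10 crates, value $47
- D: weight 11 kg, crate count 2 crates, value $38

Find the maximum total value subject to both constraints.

$85

Feasible sets respecting both limits:
- C+D: weight 15, crate count 12, value 85
- A+D: weight 15, crate count 13, value 75
- C: weight 4, crate count 10, value 47
Best: $85.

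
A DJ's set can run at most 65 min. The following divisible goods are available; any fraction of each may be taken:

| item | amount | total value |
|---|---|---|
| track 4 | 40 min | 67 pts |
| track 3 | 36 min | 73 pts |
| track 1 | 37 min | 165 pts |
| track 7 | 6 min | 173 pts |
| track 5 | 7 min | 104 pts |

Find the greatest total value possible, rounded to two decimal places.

Take in order of value per unit:
- track 7 (173/6 per unit): all 6 → value 173, running total 173.00
- track 5 (104/7 per unit): all 7 → value 104, running total 277.00
- track 1 (165/37 per unit): all 37 → value 165, running total 442.00
- track 3 (73/36 per unit): 15 of 36 → value 15×73/36 = 30.4167, running total 472.42
Total 472.42.

472.42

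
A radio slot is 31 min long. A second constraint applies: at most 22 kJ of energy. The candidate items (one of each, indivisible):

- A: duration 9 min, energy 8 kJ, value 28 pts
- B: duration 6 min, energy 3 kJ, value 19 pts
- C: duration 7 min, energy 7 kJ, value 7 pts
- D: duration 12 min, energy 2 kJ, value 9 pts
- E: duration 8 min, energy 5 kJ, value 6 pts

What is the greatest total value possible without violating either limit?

56 pts

Feasible sets respecting both limits:
- A+B+D: duration 27, energy 13, value 56
- A+B+C: duration 22, energy 18, value 54
- A+B+E: duration 23, energy 16, value 53
- A+B: duration 15, energy 11, value 47
Best: 56 pts.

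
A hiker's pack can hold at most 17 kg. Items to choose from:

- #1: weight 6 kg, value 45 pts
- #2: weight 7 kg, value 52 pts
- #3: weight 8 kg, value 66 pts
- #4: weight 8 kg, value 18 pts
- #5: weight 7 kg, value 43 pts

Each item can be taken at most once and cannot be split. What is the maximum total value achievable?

118 pts

Check high-value combinations within 17 kg:
- #2+#3: weight 7+8=15, value 52+66=118
- #1+#3: weight 6+8=14, value 45+66=111
- #3+#5: weight 8+7=15, value 66+43=109
- #1+#2: weight 6+7=13, value 45+52=97
- #2+#5: weight 7+7=14, value 52+43=95
Best: 118 pts.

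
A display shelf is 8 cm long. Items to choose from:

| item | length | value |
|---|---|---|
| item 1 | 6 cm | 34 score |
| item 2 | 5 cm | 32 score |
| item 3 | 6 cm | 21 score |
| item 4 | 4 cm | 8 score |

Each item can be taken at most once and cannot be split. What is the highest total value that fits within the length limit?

Check high-value combinations within 8 cm:
- item 1: length 6, value 34
- item 2: length 5, value 32
- item 3: length 6, value 21
- item 4: length 4, value 8
Best: 34 score.

34 score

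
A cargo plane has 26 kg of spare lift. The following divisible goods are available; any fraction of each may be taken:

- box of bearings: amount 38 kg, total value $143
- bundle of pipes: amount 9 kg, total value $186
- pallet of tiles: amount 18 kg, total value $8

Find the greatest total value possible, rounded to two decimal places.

Take in order of value per unit:
- bundle of pipes (186/9 per unit): all 9 → value 186, running total 186.00
- box of bearings (143/38 per unit): 17 of 38 → value 17×143/38 = 63.9737, running total 249.97
Total 249.97.

249.97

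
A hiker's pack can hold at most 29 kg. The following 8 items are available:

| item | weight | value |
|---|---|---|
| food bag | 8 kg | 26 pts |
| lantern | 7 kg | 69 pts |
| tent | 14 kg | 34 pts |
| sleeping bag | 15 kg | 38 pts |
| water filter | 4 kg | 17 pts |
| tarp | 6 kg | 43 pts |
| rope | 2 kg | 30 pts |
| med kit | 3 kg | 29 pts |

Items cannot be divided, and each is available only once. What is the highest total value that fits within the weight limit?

Check high-value combinations within 29 kg:
- food bag+lantern+tarp+rope+med kit: weight 8+7+6+2+3=26, value 26+69+43+30+29=197
- lantern+water filter+tarp+rope+med kit: weight 7+4+6+2+3=22, value 69+17+43+30+29=188
- food bag+lantern+water filter+tarp+rope: weight 8+7+4+6+2=27, value 26+69+17+43+30=185
- food bag+lantern+water filter+tarp+med kit: weight 8+7+4+6+3=28, value 26+69+17+43+29=184
- lantern+tent+tarp+rope: weight 7+14+6+2=29, value 69+34+43+30=176
Best: 197 pts.

197 pts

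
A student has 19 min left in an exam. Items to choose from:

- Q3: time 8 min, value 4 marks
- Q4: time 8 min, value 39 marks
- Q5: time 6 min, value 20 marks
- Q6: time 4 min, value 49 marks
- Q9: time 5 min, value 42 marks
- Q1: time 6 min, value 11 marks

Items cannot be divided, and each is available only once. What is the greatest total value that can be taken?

Check high-value combinations within 19 min:
- Q4+Q6+Q9: time 8+4+5=17, value 39+49+42=130
- Q5+Q6+Q9: time 6+4+5=15, value 20+49+42=111
- Q4+Q5+Q6: time 8+6+4=18, value 39+20+49=108
- Q6+Q9+Q1: time 4+5+6=15, value 49+42+11=102
Best: 130 marks.

130 marks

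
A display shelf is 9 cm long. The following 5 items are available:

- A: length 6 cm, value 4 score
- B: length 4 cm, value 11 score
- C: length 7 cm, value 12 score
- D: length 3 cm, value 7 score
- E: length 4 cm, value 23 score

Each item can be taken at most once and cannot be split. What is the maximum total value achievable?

34 score

Check high-value combinations within 9 cm:
- B+E: length 4+4=8, value 11+23=34
- D+E: length 3+4=7, value 7+23=30
- E: length 4, value 23
- B+D: length 4+3=7, value 11+7=18
- C: length 7, value 12
Best: 34 score.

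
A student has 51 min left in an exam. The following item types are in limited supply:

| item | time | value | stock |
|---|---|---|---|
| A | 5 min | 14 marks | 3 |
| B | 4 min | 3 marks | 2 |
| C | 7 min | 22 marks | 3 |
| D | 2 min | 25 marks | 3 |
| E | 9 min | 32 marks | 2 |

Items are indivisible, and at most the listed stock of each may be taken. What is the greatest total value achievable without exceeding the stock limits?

Top feasible selections:
- 1×A + 3×C + 3×D + 2×E: time 50, value 219
- 3×A + 3×C + 3×D + 1×E: time 51, value 215
Best: 219 marks.

219 marks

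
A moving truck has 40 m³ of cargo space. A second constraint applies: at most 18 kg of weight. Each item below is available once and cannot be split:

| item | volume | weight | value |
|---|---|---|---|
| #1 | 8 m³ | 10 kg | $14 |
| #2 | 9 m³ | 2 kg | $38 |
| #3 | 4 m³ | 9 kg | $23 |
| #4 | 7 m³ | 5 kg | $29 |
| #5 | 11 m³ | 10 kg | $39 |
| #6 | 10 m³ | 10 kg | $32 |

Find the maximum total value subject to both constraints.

Feasible sets respecting both limits:
- #2+#4+#5: volume 27, weight 17, value 106
- #2+#4+#6: volume 26, weight 17, value 99
- #2+#3+#4: volume 20, weight 16, value 90
Best: $106.

$106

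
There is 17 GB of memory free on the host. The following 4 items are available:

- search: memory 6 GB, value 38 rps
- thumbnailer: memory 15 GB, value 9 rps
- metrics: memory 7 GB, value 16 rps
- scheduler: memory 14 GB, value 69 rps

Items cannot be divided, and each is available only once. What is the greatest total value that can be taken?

Check high-value combinations within 17 GB:
- scheduler: memory 14, value 69
- search+metrics: memory 6+7=13, value 38+16=54
- search: memory 6, value 38
- metrics: memory 7, value 16
- thumbnailer: memory 15, value 9
Best: 69 rps.

69 rps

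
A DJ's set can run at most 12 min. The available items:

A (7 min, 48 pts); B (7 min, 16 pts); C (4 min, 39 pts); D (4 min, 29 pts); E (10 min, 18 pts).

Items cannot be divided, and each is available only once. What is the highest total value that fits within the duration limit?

Check high-value combinations within 12 min:
- A+C: duration 7+4=11, value 48+39=87
- A+D: duration 7+4=11, value 48+29=77
- C+D: duration 4+4=8, value 39+29=68
- B+C: duration 7+4=11, value 16+39=55
- A: duration 7, value 48
Best: 87 pts.

87 pts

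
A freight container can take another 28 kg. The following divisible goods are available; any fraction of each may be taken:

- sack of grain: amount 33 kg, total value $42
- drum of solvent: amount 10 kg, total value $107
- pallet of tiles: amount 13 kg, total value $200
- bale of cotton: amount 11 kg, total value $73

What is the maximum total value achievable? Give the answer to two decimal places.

Take in order of value per unit:
- pallet of tiles (200/13 per unit): all 13 → value 200, running total 200.00
- drum of solvent (107/10 per unit): all 10 → value 107, running total 307.00
- bale of cotton (73/11 per unit): 5 of 11 → value 5×73/11 = 33.1818, running total 340.18
Total 340.18.

340.18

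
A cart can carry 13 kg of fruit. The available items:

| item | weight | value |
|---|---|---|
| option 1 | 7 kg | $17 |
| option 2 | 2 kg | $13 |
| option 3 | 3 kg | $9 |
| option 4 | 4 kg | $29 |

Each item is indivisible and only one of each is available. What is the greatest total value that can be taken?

This is a 0/1 knapsack; check combinations near the capacity.
- option 1+option 2+option 4: weight 7+2+4=13, value 17+13+29=59
- option 2+option 3+option 4: weight 2+3+4=9, value 13+9+29=51
- option 1+option 4: weight 7+4=11, value 17+29=46
Best: $59.

$59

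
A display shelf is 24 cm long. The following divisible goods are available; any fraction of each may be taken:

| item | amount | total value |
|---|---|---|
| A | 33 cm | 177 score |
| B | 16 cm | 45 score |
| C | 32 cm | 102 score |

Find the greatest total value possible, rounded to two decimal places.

Take in order of value per unit:
- A (177/33 per unit): 24 of 33 → value 24×177/33 = 128.7273, running total 128.73
Total 128.73.

128.73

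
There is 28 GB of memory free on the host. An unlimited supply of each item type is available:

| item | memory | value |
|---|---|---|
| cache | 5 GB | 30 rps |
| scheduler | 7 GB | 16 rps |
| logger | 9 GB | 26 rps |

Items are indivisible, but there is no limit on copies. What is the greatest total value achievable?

Best value-per-unit is cache at 30/5, and filling with it alone uses memory 5×5=25. No mix of the others beats 5×30 = 150.

150 rps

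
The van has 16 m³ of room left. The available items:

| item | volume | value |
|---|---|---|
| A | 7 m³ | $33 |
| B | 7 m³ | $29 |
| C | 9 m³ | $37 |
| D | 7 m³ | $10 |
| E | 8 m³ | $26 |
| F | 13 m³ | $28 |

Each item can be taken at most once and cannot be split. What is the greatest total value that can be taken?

Check high-value combinations within 16 m³:
- A+C: volume 7+9=16, value 33+37=70
- B+C: volume 7+9=16, value 29+37=66
- A+B: volume 7+7=14, value 33+29=62
- A+E: volume 7+8=15, value 33+26=59
- B+E: volume 7+8=15, value 29+26=55
Best: $70.

$70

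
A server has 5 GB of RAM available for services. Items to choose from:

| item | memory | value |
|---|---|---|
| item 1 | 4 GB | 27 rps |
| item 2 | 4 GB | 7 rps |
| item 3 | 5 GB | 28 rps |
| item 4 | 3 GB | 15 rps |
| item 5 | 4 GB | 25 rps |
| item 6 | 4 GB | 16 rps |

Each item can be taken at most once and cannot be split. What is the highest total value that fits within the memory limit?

28 rps

Check high-value combinations within 5 GB:
- item 3: memory 5, value 28
- item 1: memory 4, value 27
- item 5: memory 4, value 25
Best: 28 rps.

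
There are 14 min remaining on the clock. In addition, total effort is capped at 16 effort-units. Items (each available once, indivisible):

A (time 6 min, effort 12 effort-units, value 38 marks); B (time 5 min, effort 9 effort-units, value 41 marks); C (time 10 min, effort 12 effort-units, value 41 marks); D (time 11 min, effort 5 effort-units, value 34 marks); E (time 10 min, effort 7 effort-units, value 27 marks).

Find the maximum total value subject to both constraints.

Feasible sets respecting both limits:
- B: time 5, effort 9, value 41
- C: time 10, effort 12, value 41
- A: time 6, effort 12, value 38
Best: 41 marks.

41 marks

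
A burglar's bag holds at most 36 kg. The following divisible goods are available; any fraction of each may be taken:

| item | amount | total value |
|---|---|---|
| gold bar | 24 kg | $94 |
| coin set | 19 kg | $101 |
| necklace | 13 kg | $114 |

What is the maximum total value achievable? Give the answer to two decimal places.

Take in order of value per unit:
- necklace (114/13 per unit): all 13 → value 114, running total 114.00
- coin set (101/19 per unit): all 19 → value 101, running total 215.00
- gold bar (94/24 per unit): 4 of 24 → value 4×94/24 = 15.6667, running total 230.67
Total 230.67.

230.67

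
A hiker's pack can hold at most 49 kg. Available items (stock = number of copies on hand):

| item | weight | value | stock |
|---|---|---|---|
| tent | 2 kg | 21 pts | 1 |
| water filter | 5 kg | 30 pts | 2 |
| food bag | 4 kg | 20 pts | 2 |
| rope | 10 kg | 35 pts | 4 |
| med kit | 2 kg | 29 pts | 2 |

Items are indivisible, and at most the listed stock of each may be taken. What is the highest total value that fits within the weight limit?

Top feasible selections:
- 1×tent + 1×water filter + 2×food bag + 3×rope + 2×med kit: weight 49, value 254
- 1×tent + 2×water filter + 2×food bag + 2×rope + 2×med kit: weight 44, value 249
- 1×tent + 2×water filter + 3×rope + 2×med kit: weight 46, value 244
- 2×water filter + 1×food bag + 3×rope + 2×med kit: weight 48, value 243
Best: 254 pts.

254 pts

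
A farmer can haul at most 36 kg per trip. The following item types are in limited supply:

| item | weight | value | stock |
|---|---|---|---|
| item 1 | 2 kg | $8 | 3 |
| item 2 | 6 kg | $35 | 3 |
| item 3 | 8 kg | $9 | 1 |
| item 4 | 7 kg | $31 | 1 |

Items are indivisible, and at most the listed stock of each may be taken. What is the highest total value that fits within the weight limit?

Top feasible selections:
- 3×item 1 + 3×item 2 + 1×item 4: weight 31, value 160
- 1×item 1 + 3×item 2 + 1×item 3 + 1×item 4: weight 35, value 153
Best: $160.

$160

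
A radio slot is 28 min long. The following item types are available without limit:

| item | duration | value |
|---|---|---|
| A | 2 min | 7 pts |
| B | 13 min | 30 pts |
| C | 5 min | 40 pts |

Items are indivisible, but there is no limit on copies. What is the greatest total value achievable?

Best value-per-unit is C at 40/5; filling with it alone gives 5×40 = 200.
Optimal mix: 1×A + 5×C → duration 27, value 207.

207 pts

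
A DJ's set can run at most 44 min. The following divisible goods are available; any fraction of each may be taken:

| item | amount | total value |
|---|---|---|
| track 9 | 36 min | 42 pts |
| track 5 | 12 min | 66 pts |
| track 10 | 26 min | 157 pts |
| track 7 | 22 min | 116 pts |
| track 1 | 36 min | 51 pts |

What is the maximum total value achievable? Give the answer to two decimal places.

Take in order of value per unit:
- track 10 (157/26 per unit): all 26 → value 157, running total 157.00
- track 5 (66/12 per unit): all 12 → value 66, running total 223.00
- track 7 (116/22 per unit): 6 of 22 → value 6×116/22 = 31.6364, running total 254.64
Total 254.64.

254.64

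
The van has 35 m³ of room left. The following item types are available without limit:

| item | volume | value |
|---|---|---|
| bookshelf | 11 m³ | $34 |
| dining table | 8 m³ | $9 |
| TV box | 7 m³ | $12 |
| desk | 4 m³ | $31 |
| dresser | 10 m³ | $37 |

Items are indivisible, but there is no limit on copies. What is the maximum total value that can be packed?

$248

Best value-per-unit is desk at 31/4, and filling with it alone uses volume 8×4=32. No mix of the others beats 8×31 = 248.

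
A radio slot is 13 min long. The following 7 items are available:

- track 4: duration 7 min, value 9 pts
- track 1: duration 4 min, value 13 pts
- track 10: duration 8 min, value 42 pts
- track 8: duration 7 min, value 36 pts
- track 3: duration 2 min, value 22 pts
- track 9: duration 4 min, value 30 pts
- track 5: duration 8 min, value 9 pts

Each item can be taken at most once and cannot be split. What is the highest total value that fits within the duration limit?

88 pts

This is a 0/1 knapsack; check combinations near the capacity.
- track 8+track 3+track 9: duration 7+2+4=13, value 36+22+30=88
- track 10+track 9: duration 8+4=12, value 42+30=72
- track 1+track 8+track 3: duration 4+7+2=13, value 13+36+22=71
Best: 88 pts.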